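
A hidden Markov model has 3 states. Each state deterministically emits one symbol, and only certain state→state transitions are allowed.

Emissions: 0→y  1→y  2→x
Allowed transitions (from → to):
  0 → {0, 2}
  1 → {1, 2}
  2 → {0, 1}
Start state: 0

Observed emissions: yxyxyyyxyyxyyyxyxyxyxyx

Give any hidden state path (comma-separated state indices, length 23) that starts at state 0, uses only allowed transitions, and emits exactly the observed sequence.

0,2,0,2,0,0,0,2,0,0,2,1,1,1,2,1,2,1,2,1,2,0,2

  pos 0: y in {0,1}, choose 0; start
  pos 1: x in {2}, choose 2; 0->2 ok
  pos 2: y in {0,1}, choose 0; 2->0 ok
  pos 3: x in {2}, choose 2; 0->2 ok
  pos 4: y in {0,1}, choose 0; 2->0 ok
  pos 5: y in {0,1}, choose 0; 0->0 ok
  pos 6: y in {0,1}, choose 0; 0->0 ok
  pos 7: x in {2}, choose 2; 0->2 ok
  pos 8: y in {0,1}, choose 0; 2->0 ok
  pos 9: y in {0,1}, choose 0; 0->0 ok
  pos 10: x in {2}, choose 2; 0->2 ok
  pos 11: y in {0,1}, choose 1; 2->1 ok
  pos 12: y in {0,1}, choose 1; 1->1 ok
  pos 13: y in {0,1}, choose 1; 1->1 ok
  pos 14: x in {2}, choose 2; 1->2 ok
  pos 15: y in {0,1}, choose 1; 2->1 ok
  pos 16: x in {2}, choose 2; 1->2 ok
  pos 17: y in {0,1}, choose 1; 2->1 ok
  pos 18: x in {2}, choose 2; 1->2 ok
  pos 19: y in {0,1}, choose 1; 2->1 ok
  pos 20: x in {2}, choose 2; 1->2 ok
  pos 21: y in {0,1}, choose 0; 2->0 ok
  pos 22: x in {2}, choose 2; 0->2 ok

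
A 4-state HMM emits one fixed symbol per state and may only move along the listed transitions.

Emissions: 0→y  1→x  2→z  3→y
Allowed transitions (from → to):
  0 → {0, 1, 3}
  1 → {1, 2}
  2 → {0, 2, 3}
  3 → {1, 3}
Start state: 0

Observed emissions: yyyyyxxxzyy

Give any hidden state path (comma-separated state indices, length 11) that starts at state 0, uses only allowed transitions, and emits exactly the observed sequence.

0,0,0,3,3,1,1,1,2,3,3

  t0 'y' -> {0,3}, take 0 (start)
  t1 'y' -> {0,3}, take 0 (0->0 ok)
  t2 'y' -> {0,3}, take 0 (0->0 ok)
  t3 'y' -> {0,3}, take 3 (0->3 ok)
  t4 'y' -> {0,3}, take 3 (3->3 ok)
  t5 'x' -> {1}, take 1 (3->1 ok)
  t6 'x' -> {1}, take 1 (1->1 ok)
  t7 'x' -> {1}, take 1 (1->1 ok)
  t8 'z' -> {2}, take 2 (1->2 ok)
  t9 'y' -> {0,3}, take 3 (2->3 ok)
  t10 'y' -> {0,3}, take 3 (3->3 ok)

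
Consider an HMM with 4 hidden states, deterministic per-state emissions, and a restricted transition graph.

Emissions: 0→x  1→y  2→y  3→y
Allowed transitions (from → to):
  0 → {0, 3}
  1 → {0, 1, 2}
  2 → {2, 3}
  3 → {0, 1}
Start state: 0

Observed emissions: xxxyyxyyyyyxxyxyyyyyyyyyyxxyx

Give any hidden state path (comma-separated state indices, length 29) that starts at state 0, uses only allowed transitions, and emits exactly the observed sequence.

0,0,0,3,1,0,3,1,1,2,3,0,0,3,0,3,1,2,2,2,2,2,2,3,1,0,0,3,0

  t0 'x' -> {0}, take 0 (start)
  t1 'x' -> {0}, take 0 (0->0 ok)
  t2 'x' -> {0}, take 0 (0->0 ok)
  t3 'y' -> {1,2,3}, take 3 (0->3 ok)
  t4 'y' -> {1,2,3}, take 1 (3->1 ok)
  t5 'x' -> {0}, take 0 (1->0 ok)
  t6 'y' -> {1,2,3}, take 3 (0->3 ok)
  t7 'y' -> {1,2,3}, take 1 (3->1 ok)
  t8 'y' -> {1,2,3}, take 1 (1->1 ok)
  t9 'y' -> {1,2,3}, take 2 (1->2 ok)
  t10 'y' -> {1,2,3}, take 3 (2->3 ok)
  t11 'x' -> {0}, take 0 (3->0 ok)
  t12 'x' -> {0}, take 0 (0->0 ok)
  t13 'y' -> {1,2,3}, take 3 (0->3 ok)
  t14 'x' -> {0}, take 0 (3->0 ok)
  t15 'y' -> {1,2,3}, take 3 (0->3 ok)
  t16 'y' -> {1,2,3}, take 1 (3->1 ok)
  t17 'y' -> {1,2,3}, take 2 (1->2 ok)
  t18 'y' -> {1,2,3}, take 2 (2->2 ok)
  t19 'y' -> {1,2,3}, take 2 (2->2 ok)
  t20 'y' -> {1,2,3}, take 2 (2->2 ok)
  t21 'y' -> {1,2,3}, take 2 (2->2 ok)
  t22 'y' -> {1,2,3}, take 2 (2->2 ok)
  t23 'y' -> {1,2,3}, take 3 (2->3 ok)
  t24 'y' -> {1,2,3}, take 1 (3->1 ok)
  t25 'x' -> {0}, take 0 (1->0 ok)
  t26 'x' -> {0}, take 0 (0->0 ok)
  t27 'y' -> {1,2,3}, take 3 (0->3 ok)
  t28 'x' -> {0}, take 0 (3->0 ok)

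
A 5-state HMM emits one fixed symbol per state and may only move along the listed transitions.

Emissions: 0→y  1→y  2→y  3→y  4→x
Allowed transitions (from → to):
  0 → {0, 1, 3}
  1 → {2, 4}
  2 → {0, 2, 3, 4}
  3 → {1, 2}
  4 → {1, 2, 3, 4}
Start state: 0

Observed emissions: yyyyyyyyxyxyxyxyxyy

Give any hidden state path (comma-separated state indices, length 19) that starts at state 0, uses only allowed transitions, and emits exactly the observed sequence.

0,3,1,2,0,3,1,2,4,1,4,2,4,1,4,1,4,1,2

  pos 0: y in {0,1,2,3}, choose 0; start
  pos 1: y in {0,1,2,3}, choose 3; 0->3 ok
  pos 2: y in {0,1,2,3}, choose 1; 3->1 ok
  pos 3: y in {0,1,2,3}, choose 2; 1->2 ok
  pos 4: y in {0,1,2,3}, choose 0; 2->0 ok
  pos 5: y in {0,1,2,3}, choose 3; 0->3 ok
  pos 6: y in {0,1,2,3}, choose 1; 3->1 ok
  pos 7: y in {0,1,2,3}, choose 2; 1->2 ok
  pos 8: x in {4}, choose 4; 2->4 ok
  pos 9: y in {0,1,2,3}, choose 1; 4->1 ok
  pos 10: x in {4}, choose 4; 1->4 ok
  pos 11: y in {0,1,2,3}, choose 2; 4->2 ok
  pos 12: x in {4}, choose 4; 2->4 ok
  pos 13: y in {0,1,2,3}, choose 1; 4->1 ok
  pos 14: x in {4}, choose 4; 1->4 ok
  pos 15: y in {0,1,2,3}, choose 1; 4->1 ok
  pos 16: x in {4}, choose 4; 1->4 ok
  pos 17: y in {0,1,2,3}, choose 1; 4->1 ok
  pos 18: y in {0,1,2,3}, choose 2; 1->2 ok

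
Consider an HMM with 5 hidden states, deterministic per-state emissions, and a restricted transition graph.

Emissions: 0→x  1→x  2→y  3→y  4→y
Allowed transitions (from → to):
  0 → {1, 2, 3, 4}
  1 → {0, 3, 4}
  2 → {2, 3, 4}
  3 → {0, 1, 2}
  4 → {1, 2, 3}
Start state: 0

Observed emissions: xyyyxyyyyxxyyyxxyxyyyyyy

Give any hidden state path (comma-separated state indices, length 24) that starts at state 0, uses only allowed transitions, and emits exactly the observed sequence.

0,2,4,3,1,4,2,4,3,0,1,3,2,3,1,0,3,1,4,3,2,2,2,3

  pos 0: x in {0,1}, choose 0; start
  pos 1: y in {2,3,4}, choose 2; 0->2 ok
  pos 2: y in {2,3,4}, choose 4; 2->4 ok
  pos 3: y in {2,3,4}, choose 3; 4->3 ok
  pos 4: x in {0,1}, choose 1; 3->1 ok
  pos 5: y in {2,3,4}, choose 4; 1->4 ok
  pos 6: y in {2,3,4}, choose 2; 4->2 ok
  pos 7: y in {2,3,4}, choose 4; 2->4 ok
  pos 8: y in {2,3,4}, choose 3; 4->3 ok
  pos 9: x in {0,1}, choose 0; 3->0 ok
  pos 10: x in {0,1}, choose 1; 0->1 ok
  pos 11: y in {2,3,4}, choose 3; 1->3 ok
  pos 12: y in {2,3,4}, choose 2; 3->2 ok
  pos 13: y in {2,3,4}, choose 3; 2->3 ok
  pos 14: x in {0,1}, choose 1; 3->1 ok
  pos 15: x in {0,1}, choose 0; 1->0 ok
  pos 16: y in {2,3,4}, choose 3; 0->3 ok
  pos 17: x in {0,1}, choose 1; 3->1 ok
  pos 18: y in {2,3,4}, choose 4; 1->4 ok
  pos 19: y in {2,3,4}, choose 3; 4->3 ok
  pos 20: y in {2,3,4}, choose 2; 3->2 ok
  pos 21: y in {2,3,4}, choose 2; 2->2 ok
  pos 22: y in {2,3,4}, choose 2; 2->2 ok
  pos 23: y in {2,3,4}, choose 3; 2->3 ok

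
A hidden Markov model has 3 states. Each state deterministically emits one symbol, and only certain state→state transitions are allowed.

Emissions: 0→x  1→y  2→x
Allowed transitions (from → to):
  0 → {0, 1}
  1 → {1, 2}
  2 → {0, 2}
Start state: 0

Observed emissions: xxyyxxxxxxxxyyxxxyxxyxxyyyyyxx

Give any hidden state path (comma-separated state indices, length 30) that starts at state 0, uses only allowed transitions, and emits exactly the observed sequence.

0,0,1,1,2,2,2,2,2,2,0,0,1,1,2,2,0,1,2,0,1,2,0,1,1,1,1,1,2,2

  0: obs=x cand={0,2} pick 0 [start]
  1: obs=x cand={0,2} pick 0 [0->0 ok]
  2: obs=y cand={1} pick 1 [0->1 ok]
  3: obs=y cand={1} pick 1 [1->1 ok]
  4: obs=x cand={0,2} pick 2 [1->2 ok]
  5: obs=x cand={0,2} pick 2 [2->2 ok]
  6: obs=x cand={0,2} pick 2 [2->2 ok]
  7: obs=x cand={0,2} pick 2 [2->2 ok]
  8: obs=x cand={0,2} pick 2 [2->2 ok]
  9: obs=x cand={0,2} pick 2 [2->2 ok]
  10: obs=x cand={0,2} pick 0 [2->0 ok]
  11: obs=x cand={0,2} pick 0 [0->0 ok]
  12: obs=y cand={1} pick 1 [0->1 ok]
  13: obs=y cand={1} pick 1 [1->1 ok]
  14: obs=x cand={0,2} pick 2 [1->2 ok]
  15: obs=x cand={0,2} pick 2 [2->2 ok]
  16: obs=x cand={0,2} pick 0 [2->0 ok]
  17: obs=y cand={1} pick 1 [0->1 ok]
  18: obs=x cand={0,2} pick 2 [1->2 ok]
  19: obs=x cand={0,2} pick 0 [2->0 ok]
  20: obs=y cand={1} pick 1 [0->1 ok]
  21: obs=x cand={0,2} pick 2 [1->2 ok]
  22: obs=x cand={0,2} pick 0 [2->0 ok]
  23: obs=y cand={1} pick 1 [0->1 ok]
  24: obs=y cand={1} pick 1 [1->1 ok]
  25: obs=y cand={1} pick 1 [1->1 ok]
  26: obs=y cand={1} pick 1 [1->1 ok]
  27: obs=y cand={1} pick 1 [1->1 ok]
  28: obs=x cand={0,2} pick 2 [1->2 ok]
  29: obs=x cand={0,2} pick 2 [2->2 ok]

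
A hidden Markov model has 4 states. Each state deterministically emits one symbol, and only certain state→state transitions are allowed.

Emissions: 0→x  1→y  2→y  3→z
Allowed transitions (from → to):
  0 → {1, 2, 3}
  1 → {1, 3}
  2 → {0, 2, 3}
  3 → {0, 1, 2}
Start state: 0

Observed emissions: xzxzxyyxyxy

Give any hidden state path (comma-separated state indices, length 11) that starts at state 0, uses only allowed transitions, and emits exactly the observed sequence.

  pos 0: x in {0}, choose 0; start
  pos 1: z in {3}, choose 3; 0->3 ok
  pos 2: x in {0}, choose 0; 3->0 ok
  pos 3: z in {3}, choose 3; 0->3 ok
  pos 4: x in {0}, choose 0; 3->0 ok
  pos 5: y in {1,2}, choose 2; 0->2 ok
  pos 6: y in {1,2}, choose 2; 2->2 ok
  pos 7: x in {0}, choose 0; 2->0 ok
  pos 8: y in {1,2}, choose 2; 0->2 ok
  pos 9: x in {0}, choose 0; 2->0 ok
  pos 10: y in {1,2}, choose 2; 0->2 ok

0,3,0,3,0,2,2,0,2,0,2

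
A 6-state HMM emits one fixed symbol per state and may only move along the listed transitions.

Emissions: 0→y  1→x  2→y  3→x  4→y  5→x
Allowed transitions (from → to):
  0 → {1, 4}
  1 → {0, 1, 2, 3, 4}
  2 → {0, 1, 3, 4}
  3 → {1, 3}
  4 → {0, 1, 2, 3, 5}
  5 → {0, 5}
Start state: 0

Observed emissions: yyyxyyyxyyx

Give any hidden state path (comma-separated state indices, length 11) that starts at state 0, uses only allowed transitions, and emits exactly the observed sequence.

0,4,2,1,4,2,4,1,0,4,3

  t0 'y' -> {0,2,4}, take 0 (start)
  t1 'y' -> {0,2,4}, take 4 (0->4 ok)
  t2 'y' -> {0,2,4}, take 2 (4->2 ok)
  t3 'x' -> {1,3,5}, take 1 (2->1 ok)
  t4 'y' -> {0,2,4}, take 4 (1->4 ok)
  t5 'y' -> {0,2,4}, take 2 (4->2 ok)
  t6 'y' -> {0,2,4}, take 4 (2->4 ok)
  t7 'x' -> {1,3,5}, take 1 (4->1 ok)
  t8 'y' -> {0,2,4}, take 0 (1->0 ok)
  t9 'y' -> {0,2,4}, take 4 (0->4 ok)
  t10 'x' -> {1,3,5}, take 3 (4->3 ok)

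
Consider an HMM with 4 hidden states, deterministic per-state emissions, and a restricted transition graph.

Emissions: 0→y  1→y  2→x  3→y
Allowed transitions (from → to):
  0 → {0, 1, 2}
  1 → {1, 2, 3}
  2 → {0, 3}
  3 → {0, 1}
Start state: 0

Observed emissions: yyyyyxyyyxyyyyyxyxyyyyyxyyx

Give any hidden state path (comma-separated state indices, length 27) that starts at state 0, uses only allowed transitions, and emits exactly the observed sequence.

0,1,1,3,1,2,3,0,1,2,0,0,0,0,1,2,0,2,3,1,1,3,0,2,3,1,2

  0: obs=y cand={0,1,3} pick 0 [start]
  1: obs=y cand={0,1,3} pick 1 [0->1 ok]
  2: obs=y cand={0,1,3} pick 1 [1->1 ok]
  3: obs=y cand={0,1,3} pick 3 [1->3 ok]
  4: obs=y cand={0,1,3} pick 1 [3->1 ok]
  5: obs=x cand={2} pick 2 [1->2 ok]
  6: obs=y cand={0,1,3} pick 3 [2->3 ok]
  7: obs=y cand={0,1,3} pick 0 [3->0 ok]
  8: obs=y cand={0,1,3} pick 1 [0->1 ok]
  9: obs=x cand={2} pick 2 [1->2 ok]
  10: obs=y cand={0,1,3} pick 0 [2->0 ok]
  11: obs=y cand={0,1,3} pick 0 [0->0 ok]
  12: obs=y cand={0,1,3} pick 0 [0->0 ok]
  13: obs=y cand={0,1,3} pick 0 [0->0 ok]
  14: obs=y cand={0,1,3} pick 1 [0->1 ok]
  15: obs=x cand={2} pick 2 [1->2 ok]
  16: obs=y cand={0,1,3} pick 0 [2->0 ok]
  17: obs=x cand={2} pick 2 [0->2 ok]
  18: obs=y cand={0,1,3} pick 3 [2->3 ok]
  19: obs=y cand={0,1,3} pick 1 [3->1 ok]
  20: obs=y cand={0,1,3} pick 1 [1->1 ok]
  21: obs=y cand={0,1,3} pick 3 [1->3 ok]
  22: obs=y cand={0,1,3} pick 0 [3->0 ok]
  23: obs=x cand={2} pick 2 [0->2 ok]
  24: obs=y cand={0,1,3} pick 3 [2->3 ok]
  25: obs=y cand={0,1,3} pick 1 [3->1 ok]
  26: obs=x cand={2} pick 2 [1->2 ok]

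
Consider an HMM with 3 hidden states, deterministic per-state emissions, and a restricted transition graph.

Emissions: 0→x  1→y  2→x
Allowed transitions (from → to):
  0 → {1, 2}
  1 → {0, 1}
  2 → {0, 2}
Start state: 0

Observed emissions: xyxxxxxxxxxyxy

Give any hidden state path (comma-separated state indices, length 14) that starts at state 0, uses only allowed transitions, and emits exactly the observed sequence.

0,1,0,2,0,2,2,0,2,2,0,1,0,1

  [0] x  {0,2}  => 0  start
  [1] y  {1}  => 1  0->1 ok
  [2] x  {0,2}  => 0  1->0 ok
  [3] x  {0,2}  => 2  0->2 ok
  [4] x  {0,2}  => 0  2->0 ok
  [5] x  {0,2}  => 2  0->2 ok
  [6] x  {0,2}  => 2  2->2 ok
  [7] x  {0,2}  => 0  2->0 ok
  [8] x  {0,2}  => 2  0->2 ok
  [9] x  {0,2}  => 2  2->2 ok
  [10] x  {0,2}  => 0  2->0 ok
  [11] y  {1}  => 1  0->1 ok
  [12] x  {0,2}  => 0  1->0 ok
  [13] y  {1}  => 1  0->1 ok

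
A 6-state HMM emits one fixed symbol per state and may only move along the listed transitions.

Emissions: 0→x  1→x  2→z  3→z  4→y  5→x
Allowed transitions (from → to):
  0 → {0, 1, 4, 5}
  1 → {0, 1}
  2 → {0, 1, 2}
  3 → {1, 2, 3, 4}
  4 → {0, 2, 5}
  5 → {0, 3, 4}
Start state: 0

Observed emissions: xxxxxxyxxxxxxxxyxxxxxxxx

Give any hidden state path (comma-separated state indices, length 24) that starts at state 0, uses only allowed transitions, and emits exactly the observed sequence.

  pos 0: x in {0,1,5}, choose 0; start
  pos 1: x in {0,1,5}, choose 0; 0->0 ok
  pos 2: x in {0,1,5}, choose 1; 0->1 ok
  pos 3: x in {0,1,5}, choose 1; 1->1 ok
  pos 4: x in {0,1,5}, choose 1; 1->1 ok
  pos 5: x in {0,1,5}, choose 0; 1->0 ok
  pos 6: y in {4}, choose 4; 0->4 ok
  pos 7: x in {0,1,5}, choose 5; 4->5 ok
  pos 8: x in {0,1,5}, choose 0; 5->0 ok
  pos 9: x in {0,1,5}, choose 0; 0->0 ok
  pos 10: x in {0,1,5}, choose 1; 0->1 ok
  pos 11: x in {0,1,5}, choose 0; 1->0 ok
  pos 12: x in {0,1,5}, choose 5; 0->5 ok
  pos 13: x in {0,1,5}, choose 0; 5->0 ok
  pos 14: x in {0,1,5}, choose 5; 0->5 ok
  pos 15: y in {4}, choose 4; 5->4 ok
  pos 16: x in {0,1,5}, choose 5; 4->5 ok
  pos 17: x in {0,1,5}, choose 0; 5->0 ok
  pos 18: x in {0,1,5}, choose 1; 0->1 ok
  pos 19: x in {0,1,5}, choose 1; 1->1 ok
  pos 20: x in {0,1,5}, choose 0; 1->0 ok
  pos 21: x in {0,1,5}, choose 1; 0->1 ok
  pos 22: x in {0,1,5}, choose 1; 1->1 ok
  pos 23: x in {0,1,5}, choose 1; 1->1 ok

0,0,1,1,1,0,4,5,0,0,1,0,5,0,5,4,5,0,1,1,0,1,1,1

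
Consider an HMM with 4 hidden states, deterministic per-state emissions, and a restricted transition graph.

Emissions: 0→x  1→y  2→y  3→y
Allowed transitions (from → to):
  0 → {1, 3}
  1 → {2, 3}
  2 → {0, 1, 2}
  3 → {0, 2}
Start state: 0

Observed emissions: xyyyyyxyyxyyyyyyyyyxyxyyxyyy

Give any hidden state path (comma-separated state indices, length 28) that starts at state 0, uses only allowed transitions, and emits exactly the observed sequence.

0,1,3,2,2,2,0,1,2,0,1,3,2,1,2,2,1,3,2,0,3,0,1,2,0,1,2,2

  [0] x  {0}  => 0  start
  [1] y  {1,2,3}  => 1  0->1 ok
  [2] y  {1,2,3}  => 3  1->3 ok
  [3] y  {1,2,3}  => 2  3->2 ok
  [4] y  {1,2,3}  => 2  2->2 ok
  [5] y  {1,2,3}  => 2  2->2 ok
  [6] x  {0}  => 0  2->0 ok
  [7] y  {1,2,3}  => 1  0->1 ok
  [8] y  {1,2,3}  => 2  1->2 ok
  [9] x  {0}  => 0  2->0 ok
  [10] y  {1,2,3}  => 1  0->1 ok
  [11] y  {1,2,3}  => 3  1->3 ok
  [12] y  {1,2,3}  => 2  3->2 ok
  [13] y  {1,2,3}  => 1  2->1 ok
  [14] y  {1,2,3}  => 2  1->2 ok
  [15] y  {1,2,3}  => 2  2->2 ok
  [16] y  {1,2,3}  => 1  2->1 ok
  [17] y  {1,2,3}  => 3  1->3 ok
  [18] y  {1,2,3}  => 2  3->2 ok
  [19] x  {0}  => 0  2->0 ok
  [20] y  {1,2,3}  => 3  0->3 ok
  [21] x  {0}  => 0  3->0 ok
  [22] y  {1,2,3}  => 1  0->1 ok
  [23] y  {1,2,3}  => 2  1->2 ok
  [24] x  {0}  => 0  2->0 ok
  [25] y  {1,2,3}  => 1  0->1 ok
  [26] y  {1,2,3}  => 2  1->2 ok
  [27] y  {1,2,3}  => 2  2->2 ok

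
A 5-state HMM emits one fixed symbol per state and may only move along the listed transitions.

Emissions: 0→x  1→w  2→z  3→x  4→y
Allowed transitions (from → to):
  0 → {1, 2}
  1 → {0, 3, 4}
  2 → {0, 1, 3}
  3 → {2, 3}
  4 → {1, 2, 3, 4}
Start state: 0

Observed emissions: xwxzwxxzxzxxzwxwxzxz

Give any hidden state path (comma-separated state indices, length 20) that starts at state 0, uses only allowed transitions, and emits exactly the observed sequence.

0,1,3,2,1,3,3,2,3,2,3,3,2,1,0,1,0,2,3,2

  0: obs=x cand={0,3} pick 0 [start]
  1: obs=w cand={1} pick 1 [0->1 ok]
  2: obs=x cand={0,3} pick 3 [1->3 ok]
  3: obs=z cand={2} pick 2 [3->2 ok]
  4: obs=w cand={1} pick 1 [2->1 ok]
  5: obs=x cand={0,3} pick 3 [1->3 ok]
  6: obs=x cand={0,3} pick 3 [3->3 ok]
  7: obs=z cand={2} pick 2 [3->2 ok]
  8: obs=x cand={0,3} pick 3 [2->3 ok]
  9: obs=z cand={2} pick 2 [3->2 ok]
  10: obs=x cand={0,3} pick 3 [2->3 ok]
  11: obs=x cand={0,3} pick 3 [3->3 ok]
  12: obs=z cand={2} pick 2 [3->2 ok]
  13: obs=w cand={1} pick 1 [2->1 ok]
  14: obs=x cand={0,3} pick 0 [1->0 ok]
  15: obs=w cand={1} pick 1 [0->1 ok]
  16: obs=x cand={0,3} pick 0 [1->0 ok]
  17: obs=z cand={2} pick 2 [0->2 ok]
  18: obs=x cand={0,3} pick 3 [2->3 ok]
  19: obs=z cand={2} pick 2 [3->2 ok]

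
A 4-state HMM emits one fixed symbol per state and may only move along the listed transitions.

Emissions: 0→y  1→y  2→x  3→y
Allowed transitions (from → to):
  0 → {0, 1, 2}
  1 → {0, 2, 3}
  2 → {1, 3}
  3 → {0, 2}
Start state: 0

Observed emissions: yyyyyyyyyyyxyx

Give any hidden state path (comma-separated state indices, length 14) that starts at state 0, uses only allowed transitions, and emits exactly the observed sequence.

  0: obs=y cand={0,1,3} pick 0 [start]
  1: obs=y cand={0,1,3} pick 0 [0->0 ok]
  2: obs=y cand={0,1,3} pick 1 [0->1 ok]
  3: obs=y cand={0,1,3} pick 0 [1->0 ok]
  4: obs=y cand={0,1,3} pick 0 [0->0 ok]
  5: obs=y cand={0,1,3} pick 0 [0->0 ok]
  6: obs=y cand={0,1,3} pick 1 [0->1 ok]
  7: obs=y cand={0,1,3} pick 0 [1->0 ok]
  8: obs=y cand={0,1,3} pick 1 [0->1 ok]
  9: obs=y cand={0,1,3} pick 3 [1->3 ok]
  10: obs=y cand={0,1,3} pick 0 [3->0 ok]
  11: obs=x cand={2} pick 2 [0->2 ok]
  12: obs=y cand={0,1,3} pick 3 [2->3 ok]
  13: obs=x cand={2} pick 2 [3->2 ok]

0,0,1,0,0,0,1,0,1,3,0,2,3,2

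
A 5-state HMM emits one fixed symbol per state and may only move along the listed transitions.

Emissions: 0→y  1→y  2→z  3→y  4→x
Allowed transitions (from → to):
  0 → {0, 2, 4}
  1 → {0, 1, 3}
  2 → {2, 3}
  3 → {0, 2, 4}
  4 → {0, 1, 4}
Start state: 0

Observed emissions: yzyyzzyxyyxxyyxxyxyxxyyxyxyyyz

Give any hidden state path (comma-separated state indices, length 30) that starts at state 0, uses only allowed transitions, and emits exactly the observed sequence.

  0: obs=y cand={0,1,3} pick 0 [start]
  1: obs=z cand={2} pick 2 [0->2 ok]
  2: obs=y cand={0,1,3} pick 3 [2->3 ok]
  3: obs=y cand={0,1,3} pick 0 [3->0 ok]
  4: obs=z cand={2} pick 2 [0->2 ok]
  5: obs=z cand={2} pick 2 [2->2 ok]
  6: obs=y cand={0,1,3} pick 3 [2->3 ok]
  7: obs=x cand={4} pick 4 [3->4 ok]
  8: obs=y cand={0,1,3} pick 1 [4->1 ok]
  9: obs=y cand={0,1,3} pick 3 [1->3 ok]
  10: obs=x cand={4} pick 4 [3->4 ok]
  11: obs=x cand={4} pick 4 [4->4 ok]
  12: obs=y cand={0,1,3} pick 1 [4->1 ok]
  13: obs=y cand={0,1,3} pick 3 [1->3 ok]
  14: obs=x cand={4} pick 4 [3->4 ok]
  15: obs=x cand={4} pick 4 [4->4 ok]
  16: obs=y cand={0,1,3} pick 0 [4->0 ok]
  17: obs=x cand={4} pick 4 [0->4 ok]
  18: obs=y cand={0,1,3} pick 0 [4->0 ok]
  19: obs=x cand={4} pick 4 [0->4 ok]
  20: obs=x cand={4} pick 4 [4->4 ok]
  21: obs=y cand={0,1,3} pick 0 [4->0 ok]
  22: obs=y cand={0,1,3} pick 0 [0->0 ok]
  23: obs=x cand={4} pick 4 [0->4 ok]
  24: obs=y cand={0,1,3} pick 0 [4->0 ok]
  25: obs=x cand={4} pick 4 [0->4 ok]
  26: obs=y cand={0,1,3} pick 1 [4->1 ok]
  27: obs=y cand={0,1,3} pick 1 [1->1 ok]
  28: obs=y cand={0,1,3} pick 3 [1->3 ok]
  29: obs=z cand={2} pick 2 [3->2 ok]

0,2,3,0,2,2,3,4,1,3,4,4,1,3,4,4,0,4,0,4,4,0,0,4,0,4,1,1,3,2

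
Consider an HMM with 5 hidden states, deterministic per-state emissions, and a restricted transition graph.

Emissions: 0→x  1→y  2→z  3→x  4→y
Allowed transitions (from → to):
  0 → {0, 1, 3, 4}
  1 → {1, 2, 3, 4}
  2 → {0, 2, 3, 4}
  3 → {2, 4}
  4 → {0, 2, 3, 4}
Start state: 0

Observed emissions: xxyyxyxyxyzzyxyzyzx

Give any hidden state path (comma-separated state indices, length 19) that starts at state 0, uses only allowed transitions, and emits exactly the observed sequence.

  [0] x  {0,3}  => 0  start
  [1] x  {0,3}  => 3  0->3 ok
  [2] y  {1,4}  => 4  3->4 ok
  [3] y  {1,4}  => 4  4->4 ok
  [4] x  {0,3}  => 3  4->3 ok
  [5] y  {1,4}  => 4  3->4 ok
  [6] x  {0,3}  => 0  4->0 ok
  [7] y  {1,4}  => 1  0->1 ok
  [8] x  {0,3}  => 3  1->3 ok
  [9] y  {1,4}  => 4  3->4 ok
  [10] z  {2}  => 2  4->2 ok
  [11] z  {2}  => 2  2->2 ok
  [12] y  {1,4}  => 4  2->4 ok
  [13] x  {0,3}  => 0  4->0 ok
  [14] y  {1,4}  => 1  0->1 ok
  [15] z  {2}  => 2  1->2 ok
  [16] y  {1,4}  => 4  2->4 ok
  [17] z  {2}  => 2  4->2 ok
  [18] x  {0,3}  => 0  2->0 ok

0,3,4,4,3,4,0,1,3,4,2,2,4,0,1,2,4,2,0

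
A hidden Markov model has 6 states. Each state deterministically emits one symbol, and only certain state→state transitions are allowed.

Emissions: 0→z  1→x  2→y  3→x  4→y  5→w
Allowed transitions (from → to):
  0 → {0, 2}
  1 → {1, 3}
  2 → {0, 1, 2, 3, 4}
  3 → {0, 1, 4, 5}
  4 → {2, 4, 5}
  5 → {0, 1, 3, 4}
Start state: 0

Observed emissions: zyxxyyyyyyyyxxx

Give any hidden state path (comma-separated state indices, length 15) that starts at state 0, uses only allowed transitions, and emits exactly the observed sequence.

  t0 'z' -> {0}, take 0 (start)
  t1 'y' -> {2,4}, take 2 (0->2 ok)
  t2 'x' -> {1,3}, take 1 (2->1 ok)
  t3 'x' -> {1,3}, take 3 (1->3 ok)
  t4 'y' -> {2,4}, take 4 (3->4 ok)
  t5 'y' -> {2,4}, take 4 (4->4 ok)
  t6 'y' -> {2,4}, take 2 (4->2 ok)
  t7 'y' -> {2,4}, take 4 (2->4 ok)
  t8 'y' -> {2,4}, take 2 (4->2 ok)
  t9 'y' -> {2,4}, take 4 (2->4 ok)
  t10 'y' -> {2,4}, take 4 (4->4 ok)
  t11 'y' -> {2,4}, take 2 (4->2 ok)
  t12 'x' -> {1,3}, take 3 (2->3 ok)
  t13 'x' -> {1,3}, take 1 (3->1 ok)
  t14 'x' -> {1,3}, take 3 (1->3 ok)

0,2,1,3,4,4,2,4,2,4,4,2,3,1,3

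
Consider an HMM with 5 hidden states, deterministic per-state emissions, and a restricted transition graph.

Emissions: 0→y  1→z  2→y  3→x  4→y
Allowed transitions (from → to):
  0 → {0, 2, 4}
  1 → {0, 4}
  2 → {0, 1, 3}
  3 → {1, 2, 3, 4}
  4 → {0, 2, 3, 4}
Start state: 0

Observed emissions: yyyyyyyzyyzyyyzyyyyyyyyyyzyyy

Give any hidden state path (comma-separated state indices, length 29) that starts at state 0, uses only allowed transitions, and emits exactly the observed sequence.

  t0 'y' -> {0,2,4}, take 0 (start)
  t1 'y' -> {0,2,4}, take 0 (0->0 ok)
  t2 'y' -> {0,2,4}, take 2 (0->2 ok)
  t3 'y' -> {0,2,4}, take 0 (2->0 ok)
  t4 'y' -> {0,2,4}, take 0 (0->0 ok)
  t5 'y' -> {0,2,4}, take 0 (0->0 ok)
  t6 'y' -> {0,2,4}, take 2 (0->2 ok)
  t7 'z' -> {1}, take 1 (2->1 ok)
  t8 'y' -> {0,2,4}, take 0 (1->0 ok)
  t9 'y' -> {0,2,4}, take 2 (0->2 ok)
  t10 'z' -> {1}, take 1 (2->1 ok)
  t11 'y' -> {0,2,4}, take 0 (1->0 ok)
  t12 'y' -> {0,2,4}, take 0 (0->0 ok)
  t13 'y' -> {0,2,4}, take 2 (0->2 ok)
  t14 'z' -> {1}, take 1 (2->1 ok)
  t15 'y' -> {0,2,4}, take 4 (1->4 ok)
  t16 'y' -> {0,2,4}, take 4 (4->4 ok)
  t17 'y' -> {0,2,4}, take 2 (4->2 ok)
  t18 'y' -> {0,2,4}, take 0 (2->0 ok)
  t19 'y' -> {0,2,4}, take 0 (0->0 ok)
  t20 'y' -> {0,2,4}, take 0 (0->0 ok)
  t21 'y' -> {0,2,4}, take 4 (0->4 ok)
  t22 'y' -> {0,2,4}, take 0 (4->0 ok)
  t23 'y' -> {0,2,4}, take 0 (0->0 ok)
  t24 'y' -> {0,2,4}, take 2 (0->2 ok)
  t25 'z' -> {1}, take 1 (2->1 ok)
  t26 'y' -> {0,2,4}, take 0 (1->0 ok)
  t27 'y' -> {0,2,4}, take 4 (0->4 ok)
  t28 'y' -> {0,2,4}, take 2 (4->2 ok)

0,0,2,0,0,0,2,1,0,2,1,0,0,2,1,4,4,2,0,0,0,4,0,0,2,1,0,4,2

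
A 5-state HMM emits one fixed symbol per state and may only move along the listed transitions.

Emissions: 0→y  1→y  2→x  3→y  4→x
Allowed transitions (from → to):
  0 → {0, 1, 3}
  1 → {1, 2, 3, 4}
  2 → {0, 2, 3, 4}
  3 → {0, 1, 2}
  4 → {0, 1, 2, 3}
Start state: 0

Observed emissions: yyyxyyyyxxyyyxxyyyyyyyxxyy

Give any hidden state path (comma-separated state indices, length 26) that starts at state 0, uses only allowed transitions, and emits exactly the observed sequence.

  [0] y  {0,1,3}  => 0  start
  [1] y  {0,1,3}  => 1  0->1 ok
  [2] y  {0,1,3}  => 1  1->1 ok
  [3] x  {2,4}  => 4  1->4 ok
  [4] y  {0,1,3}  => 1  4->1 ok
  [5] y  {0,1,3}  => 3  1->3 ok
  [6] y  {0,1,3}  => 0  3->0 ok
  [7] y  {0,1,3}  => 1  0->1 ok
  [8] x  {2,4}  => 2  1->2 ok
  [9] x  {2,4}  => 2  2->2 ok
  [10] y  {0,1,3}  => 0  2->0 ok
  [11] y  {0,1,3}  => 3  0->3 ok
  [12] y  {0,1,3}  => 1  3->1 ok
  [13] x  {2,4}  => 2  1->2 ok
  [14] x  {2,4}  => 4  2->4 ok
  [15] y  {0,1,3}  => 3  4->3 ok
  [16] y  {0,1,3}  => 0  3->0 ok
  [17] y  {0,1,3}  => 0  0->0 ok
  [18] y  {0,1,3}  => 1  0->1 ok
  [19] y  {0,1,3}  => 3  1->3 ok
  [20] y  {0,1,3}  => 0  3->0 ok
  [21] y  {0,1,3}  => 3  0->3 ok
  [22] x  {2,4}  => 2  3->2 ok
  [23] x  {2,4}  => 4  2->4 ok
  [24] y  {0,1,3}  => 1  4->1 ok
  [25] y  {0,1,3}  => 3  1->3 ok

0,1,1,4,1,3,0,1,2,2,0,3,1,2,4,3,0,0,1,3,0,3,2,4,1,3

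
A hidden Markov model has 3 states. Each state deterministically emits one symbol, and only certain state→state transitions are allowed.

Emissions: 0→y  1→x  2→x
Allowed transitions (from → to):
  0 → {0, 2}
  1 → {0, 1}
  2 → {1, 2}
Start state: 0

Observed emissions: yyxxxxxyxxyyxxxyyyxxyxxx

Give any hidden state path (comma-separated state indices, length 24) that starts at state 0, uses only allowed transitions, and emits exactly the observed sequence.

0,0,2,2,2,1,1,0,2,1,0,0,2,1,1,0,0,0,2,1,0,2,2,1

  0: obs=y cand={0} pick 0 [start]
  1: obs=y cand={0} pick 0 [0->0 ok]
  2: obs=x cand={1,2} pick 2 [0->2 ok]
  3: obs=x cand={1,2} pick 2 [2->2 ok]
  4: obs=x cand={1,2} pick 2 [2->2 ok]
  5: obs=x cand={1,2} pick 1 [2->1 ok]
  6: obs=x cand={1,2} pick 1 [1->1 ok]
  7: obs=y cand={0} pick 0 [1->0 ok]
  8: obs=x cand={1,2} pick 2 [0->2 ok]
  9: obs=x cand={1,2} pick 1 [2->1 ok]
  10: obs=y cand={0} pick 0 [1->0 ok]
  11: obs=y cand={0} pick 0 [0->0 ok]
  12: obs=x cand={1,2} pick 2 [0->2 ok]
  13: obs=x cand={1,2} pick 1 [2->1 ok]
  14: obs=x cand={1,2} pick 1 [1->1 ok]
  15: obs=y cand={0} pick 0 [1->0 ok]
  16: obs=y cand={0} pick 0 [0->0 ok]
  17: obs=y cand={0} pick 0 [0->0 ok]
  18: obs=x cand={1,2} pick 2 [0->2 ok]
  19: obs=x cand={1,2} pick 1 [2->1 ok]
  20: obs=y cand={0} pick 0 [1->0 ok]
  21: obs=x cand={1,2} pick 2 [0->2 ok]
  22: obs=x cand={1,2} pick 2 [2->2 ok]
  23: obs=x cand={1,2} pick 1 [2->1 ok]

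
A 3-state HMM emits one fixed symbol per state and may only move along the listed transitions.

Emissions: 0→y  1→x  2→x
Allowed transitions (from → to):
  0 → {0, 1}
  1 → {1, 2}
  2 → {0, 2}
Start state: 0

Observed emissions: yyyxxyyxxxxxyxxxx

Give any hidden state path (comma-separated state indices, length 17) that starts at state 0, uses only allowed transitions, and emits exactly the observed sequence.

0,0,0,1,2,0,0,1,1,1,2,2,0,1,1,1,2

  t0 'y' -> {0}, take 0 (start)
  t1 'y' -> {0}, take 0 (0->0 ok)
  t2 'y' -> {0}, take 0 (0->0 ok)
  t3 'x' -> {1,2}, take 1 (0->1 ok)
  t4 'x' -> {1,2}, take 2 (1->2 ok)
  t5 'y' -> {0}, take 0 (2->0 ok)
  t6 'y' -> {0}, take 0 (0->0 ok)
  t7 'x' -> {1,2}, take 1 (0->1 ok)
  t8 'x' -> {1,2}, take 1 (1->1 ok)
  t9 'x' -> {1,2}, take 1 (1->1 ok)
  t10 'x' -> {1,2}, take 2 (1->2 ok)
  t11 'x' -> {1,2}, take 2 (2->2 ok)
  t12 'y' -> {0}, take 0 (2->0 ok)
  t13 'x' -> {1,2}, take 1 (0->1 ok)
  t14 'x' -> {1,2}, take 1 (1->1 ok)
  t15 'x' -> {1,2}, take 1 (1->1 ok)
  t16 'x' -> {1,2}, take 2 (1->2 ok)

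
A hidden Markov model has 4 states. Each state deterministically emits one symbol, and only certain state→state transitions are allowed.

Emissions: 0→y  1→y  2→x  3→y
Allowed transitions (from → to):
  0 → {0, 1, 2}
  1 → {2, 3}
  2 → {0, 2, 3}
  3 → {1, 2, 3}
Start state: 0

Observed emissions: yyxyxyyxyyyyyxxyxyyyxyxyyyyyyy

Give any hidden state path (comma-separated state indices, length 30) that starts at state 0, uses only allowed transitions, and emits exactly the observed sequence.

0,1,2,3,2,3,3,2,0,0,0,0,0,2,2,3,2,0,0,0,2,3,2,0,1,3,3,3,1,3

  0: obs=y cand={0,1,3} pick 0 [start]
  1: obs=y cand={0,1,3} pick 1 [0->1 ok]
  2: obs=x cand={2} pick 2 [1->2 ok]
  3: obs=y cand={0,1,3} pick 3 [2->3 ok]
  4: obs=x cand={2} pick 2 [3->2 ok]
  5: obs=y cand={0,1,3} pick 3 [2->3 ok]
  6: obs=y cand={0,1,3} pick 3 [3->3 ok]
  7: obs=x cand={2} pick 2 [3->2 ok]
  8: obs=y cand={0,1,3} pick 0 [2->0 ok]
  9: obs=y cand={0,1,3} pick 0 [0->0 ok]
  10: obs=y cand={0,1,3} pick 0 [0->0 ok]
  11: obs=y cand={0,1,3} pick 0 [0->0 ok]
  12: obs=y cand={0,1,3} pick 0 [0->0 ok]
  13: obs=x cand={2} pick 2 [0->2 ok]
  14: obs=x cand={2} pick 2 [2->2 ok]
  15: obs=y cand={0,1,3} pick 3 [2->3 ok]
  16: obs=x cand={2} pick 2 [3->2 ok]
  17: obs=y cand={0,1,3} pick 0 [2->0 ok]
  18: obs=y cand={0,1,3} pick 0 [0->0 ok]
  19: obs=y cand={0,1,3} pick 0 [0->0 ok]
  20: obs=x cand={2} pick 2 [0->2 ok]
  21: obs=y cand={0,1,3} pick 3 [2->3 ok]
  22: obs=x cand={2} pick 2 [3->2 ok]
  23: obs=y cand={0,1,3} pick 0 [2->0 ok]
  24: obs=y cand={0,1,3} pick 1 [0->1 ok]
  25: obs=y cand={0,1,3} pick 3 [1->3 ok]
  26: obs=y cand={0,1,3} pick 3 [3->3 ok]
  27: obs=y cand={0,1,3} pick 3 [3->3 ok]
  28: obs=y cand={0,1,3} pick 1 [3->1 ok]
  29: obs=y cand={0,1,3} pick 3 [1->3 ok]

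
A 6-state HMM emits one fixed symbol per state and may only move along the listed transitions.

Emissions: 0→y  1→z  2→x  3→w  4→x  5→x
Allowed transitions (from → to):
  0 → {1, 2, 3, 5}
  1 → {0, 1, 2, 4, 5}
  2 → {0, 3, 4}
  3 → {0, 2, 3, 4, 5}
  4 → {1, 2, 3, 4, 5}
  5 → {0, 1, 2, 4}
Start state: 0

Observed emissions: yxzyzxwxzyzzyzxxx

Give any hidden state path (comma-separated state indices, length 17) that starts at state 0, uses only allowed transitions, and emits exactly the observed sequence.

0,5,1,0,1,4,3,4,1,0,1,1,0,1,4,5,2

  0: obs=y cand={0} pick 0 [start]
  1: obs=x cand={2,4,5} pick 5 [0->5 ok]
  2: obs=z cand={1} pick 1 [5->1 ok]
  3: obs=y cand={0} pick 0 [1->0 ok]
  4: obs=z cand={1} pick 1 [0->1 ok]
  5: obs=x cand={2,4,5} pick 4 [1->4 ok]
  6: obs=w cand={3} pick 3 [4->3 ok]
  7: obs=x cand={2,4,5} pick 4 [3->4 ok]
  8: obs=z cand={1} pick 1 [4->1 ok]
  9: obs=y cand={0} pick 0 [1->0 ok]
  10: obs=z cand={1} pick 1 [0->1 ok]
  11: obs=z cand={1} pick 1 [1->1 ok]
  12: obs=y cand={0} pick 0 [1->0 ok]
  13: obs=z cand={1} pick 1 [0->1 ok]
  14: obs=x cand={2,4,5} pick 4 [1->4 ok]
  15: obs=x cand={2,4,5} pick 5 [4->5 ok]
  16: obs=x cand={2,4,5} pick 2 [5->2 ok]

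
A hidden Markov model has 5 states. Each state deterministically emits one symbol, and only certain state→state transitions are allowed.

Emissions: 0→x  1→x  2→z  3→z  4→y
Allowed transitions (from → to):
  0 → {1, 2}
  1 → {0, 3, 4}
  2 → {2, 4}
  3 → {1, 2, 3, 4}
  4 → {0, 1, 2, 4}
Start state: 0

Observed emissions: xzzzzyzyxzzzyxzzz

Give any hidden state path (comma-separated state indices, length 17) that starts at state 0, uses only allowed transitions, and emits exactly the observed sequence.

  [0] x  {0,1}  => 0  start
  [1] z  {2,3}  => 2  0->2 ok
  [2] z  {2,3}  => 2  2->2 ok
  [3] z  {2,3}  => 2  2->2 ok
  [4] z  {2,3}  => 2  2->2 ok
  [5] y  {4}  => 4  2->4 ok
  [6] z  {2,3}  => 2  4->2 ok
  [7] y  {4}  => 4  2->4 ok
  [8] x  {0,1}  => 1  4->1 ok
  [9] z  {2,3}  => 3  1->3 ok
  [10] z  {2,3}  => 3  3->3 ok
  [11] z  {2,3}  => 2  3->2 ok
  [12] y  {4}  => 4  2->4 ok
  [13] x  {0,1}  => 1  4->1 ok
  [14] z  {2,3}  => 3  1->3 ok
  [15] z  {2,3}  => 3  3->3 ok
  [16] z  {2,3}  => 3  3->3 ok

0,2,2,2,2,4,2,4,1,3,3,2,4,1,3,3,3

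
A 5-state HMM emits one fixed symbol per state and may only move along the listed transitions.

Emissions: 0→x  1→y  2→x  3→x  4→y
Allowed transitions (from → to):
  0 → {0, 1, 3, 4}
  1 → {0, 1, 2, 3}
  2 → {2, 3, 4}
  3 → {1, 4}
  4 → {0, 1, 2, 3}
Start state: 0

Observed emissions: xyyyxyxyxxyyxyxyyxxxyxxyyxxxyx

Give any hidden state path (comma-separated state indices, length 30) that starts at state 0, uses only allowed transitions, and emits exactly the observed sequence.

0,1,1,1,2,4,3,4,2,2,4,1,0,1,0,1,1,0,0,3,4,2,3,1,1,0,0,3,4,3

  pos 0: x in {0,2,3}, choose 0; start
  pos 1: y in {1,4}, choose 1; 0->1 ok
  pos 2: y in {1,4}, choose 1; 1->1 ok
  pos 3: y in {1,4}, choose 1; 1->1 ok
  pos 4: x in {0,2,3}, choose 2; 1->2 ok
  pos 5: y in {1,4}, choose 4; 2->4 ok
  pos 6: x in {0,2,3}, choose 3; 4->3 ok
  pos 7: y in {1,4}, choose 4; 3->4 ok
  pos 8: x in {0,2,3}, choose 2; 4->2 ok
  pos 9: x in {0,2,3}, choose 2; 2->2 ok
  pos 10: y in {1,4}, choose 4; 2->4 ok
  pos 11: y in {1,4}, choose 1; 4->1 ok
  pos 12: x in {0,2,3}, choose 0; 1->0 ok
  pos 13: y in {1,4}, choose 1; 0->1 ok
  pos 14: x in {0,2,3}, choose 0; 1->0 ok
  pos 15: y in {1,4}, choose 1; 0->1 ok
  pos 16: y in {1,4}, choose 1; 1->1 ok
  pos 17: x in {0,2,3}, choose 0; 1->0 ok
  pos 18: x in {0,2,3}, choose 0; 0->0 ok
  pos 19: x in {0,2,3}, choose 3; 0->3 ok
  pos 20: y in {1,4}, choose 4; 3->4 ok
  pos 21: x in {0,2,3}, choose 2; 4->2 ok
  pos 22: x in {0,2,3}, choose 3; 2->3 ok
  pos 23: y in {1,4}, choose 1; 3->1 ok
  pos 24: y in {1,4}, choose 1; 1->1 ok
  pos 25: x in {0,2,3}, choose 0; 1->0 ok
  pos 26: x in {0,2,3}, choose 0; 0->0 ok
  pos 27: x in {0,2,3}, choose 3; 0->3 ok
  pos 28: y in {1,4}, choose 4; 3->4 ok
  pos 29: x in {0,2,3}, choose 3; 4->3 ok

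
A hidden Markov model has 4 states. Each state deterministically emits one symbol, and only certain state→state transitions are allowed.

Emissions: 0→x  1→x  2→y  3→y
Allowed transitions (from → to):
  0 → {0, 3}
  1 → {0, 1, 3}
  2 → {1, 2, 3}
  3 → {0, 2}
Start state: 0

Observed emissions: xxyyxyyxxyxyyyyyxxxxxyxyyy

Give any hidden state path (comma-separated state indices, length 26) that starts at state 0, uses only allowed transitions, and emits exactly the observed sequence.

0,0,3,2,1,3,2,1,1,3,0,3,2,2,3,2,1,1,1,1,0,3,0,3,2,2

  pos 0: x in {0,1}, choose 0; start
  pos 1: x in {0,1}, choose 0; 0->0 ok
  pos 2: y in {2,3}, choose 3; 0->3 ok
  pos 3: y in {2,3}, choose 2; 3->2 ok
  pos 4: x in {0,1}, choose 1; 2->1 ok
  pos 5: y in {2,3}, choose 3; 1->3 ok
  pos 6: y in {2,3}, choose 2; 3->2 ok
  pos 7: x in {0,1}, choose 1; 2->1 ok
  pos 8: x in {0,1}, choose 1; 1->1 ok
  pos 9: y in {2,3}, choose 3; 1->3 ok
  pos 10: x in {0,1}, choose 0; 3->0 ok
  pos 11: y in {2,3}, choose 3; 0->3 ok
  pos 12: y in {2,3}, choose 2; 3->2 ok
  pos 13: y in {2,3}, choose 2; 2->2 ok
  pos 14: y in {2,3}, choose 3; 2->3 ok
  pos 15: y in {2,3}, choose 2; 3->2 ok
  pos 16: x in {0,1}, choose 1; 2->1 ok
  pos 17: x in {0,1}, choose 1; 1->1 ok
  pos 18: x in {0,1}, choose 1; 1->1 ok
  pos 19: x in {0,1}, choose 1; 1->1 ok
  pos 20: x in {0,1}, choose 0; 1->0 ok
  pos 21: y in {2,3}, choose 3; 0->3 ok
  pos 22: x in {0,1}, choose 0; 3->0 ok
  pos 23: y in {2,3}, choose 3; 0->3 ok
  pos 24: y in {2,3}, choose 2; 3->2 ok
  pos 25: y in {2,3}, choose 2; 2->2 ok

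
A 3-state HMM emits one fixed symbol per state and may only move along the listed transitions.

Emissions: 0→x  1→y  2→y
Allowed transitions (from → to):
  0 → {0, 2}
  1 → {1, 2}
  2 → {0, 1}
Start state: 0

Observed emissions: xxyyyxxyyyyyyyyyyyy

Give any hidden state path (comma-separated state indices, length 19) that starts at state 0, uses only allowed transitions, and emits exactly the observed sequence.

0,0,2,1,2,0,0,2,1,2,1,1,2,1,1,1,2,1,2

  t0 'x' -> {0}, take 0 (start)
  t1 'x' -> {0}, take 0 (0->0 ok)
  t2 'y' -> {1,2}, take 2 (0->2 ok)
  t3 'y' -> {1,2}, take 1 (2->1 ok)
  t4 'y' -> {1,2}, take 2 (1->2 ok)
  t5 'x' -> {0}, take 0 (2->0 ok)
  t6 'x' -> {0}, take 0 (0->0 ok)
  t7 'y' -> {1,2}, take 2 (0->2 ok)
  t8 'y' -> {1,2}, take 1 (2->1 ok)
  t9 'y' -> {1,2}, take 2 (1->2 ok)
  t10 'y' -> {1,2}, take 1 (2->1 ok)
  t11 'y' -> {1,2}, take 1 (1->1 ok)
  t12 'y' -> {1,2}, take 2 (1->2 ok)
  t13 'y' -> {1,2}, take 1 (2->1 ok)
  t14 'y' -> {1,2}, take 1 (1->1 ok)
  t15 'y' -> {1,2}, take 1 (1->1 ok)
  t16 'y' -> {1,2}, take 2 (1->2 ok)
  t17 'y' -> {1,2}, take 1 (2->1 ok)
  t18 'y' -> {1,2}, take 2 (1->2 ok)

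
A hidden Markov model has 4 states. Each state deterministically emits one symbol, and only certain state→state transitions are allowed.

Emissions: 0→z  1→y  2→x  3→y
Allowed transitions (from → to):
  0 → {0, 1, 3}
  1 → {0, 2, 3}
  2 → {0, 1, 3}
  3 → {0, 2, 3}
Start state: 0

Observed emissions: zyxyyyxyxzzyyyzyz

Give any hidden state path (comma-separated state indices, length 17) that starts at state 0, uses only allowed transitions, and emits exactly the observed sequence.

0,1,2,3,3,3,2,1,2,0,0,1,3,3,0,3,0

  pos 0: z in {0}, choose 0; start
  pos 1: y in {1,3}, choose 1; 0->1 ok
  pos 2: x in {2}, choose 2; 1->2 ok
  pos 3: y in {1,3}, choose 3; 2->3 ok
  pos 4: y in {1,3}, choose 3; 3->3 ok
  pos 5: y in {1,3}, choose 3; 3->3 ok
  pos 6: x in {2}, choose 2; 3->2 ok
  pos 7: y in {1,3}, choose 1; 2->1 ok
  pos 8: x in {2}, choose 2; 1->2 ok
  pos 9: z in {0}, choose 0; 2->0 ok
  pos 10: z in {0}, choose 0; 0->0 ok
  pos 11: y in {1,3}, choose 1; 0->1 ok
  pos 12: y in {1,3}, choose 3; 1->3 ok
  pos 13: y in {1,3}, choose 3; 3->3 ok
  pos 14: z in {0}, choose 0; 3->0 ok
  pos 15: y in {1,3}, choose 3; 0->3 ok
  pos 16: z in {0}, choose 0; 3->0 ok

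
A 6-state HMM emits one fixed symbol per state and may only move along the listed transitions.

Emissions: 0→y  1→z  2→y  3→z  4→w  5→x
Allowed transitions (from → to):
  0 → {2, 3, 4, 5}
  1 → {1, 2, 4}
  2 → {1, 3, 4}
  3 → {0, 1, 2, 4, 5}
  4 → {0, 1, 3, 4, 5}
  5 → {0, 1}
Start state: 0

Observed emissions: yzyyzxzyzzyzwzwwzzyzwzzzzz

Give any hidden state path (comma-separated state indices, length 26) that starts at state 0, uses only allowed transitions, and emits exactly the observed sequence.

0,3,0,2,3,5,1,2,1,1,2,1,4,1,4,4,1,1,2,3,4,3,1,1,1,1

  pos 0: y in {0,2}, choose 0; start
  pos 1: z in {1,3}, choose 3; 0->3 ok
  pos 2: y in {0,2}, choose 0; 3->0 ok
  pos 3: y in {0,2}, choose 2; 0->2 ok
  pos 4: z in {1,3}, choose 3; 2->3 ok
  pos 5: x in {5}, choose 5; 3->5 ok
  pos 6: z in {1,3}, choose 1; 5->1 ok
  pos 7: y in {0,2}, choose 2; 1->2 ok
  pos 8: z in {1,3}, choose 1; 2->1 ok
  pos 9: z in {1,3}, choose 1; 1->1 ok
  pos 10: y in {0,2}, choose 2; 1->2 ok
  pos 11: z in {1,3}, choose 1; 2->1 ok
  pos 12: w in {4}, choose 4; 1->4 ok
  pos 13: z in {1,3}, choose 1; 4->1 ok
  pos 14: w in {4}, choose 4; 1->4 ok
  pos 15: w in {4}, choose 4; 4->4 ok
  pos 16: z in {1,3}, choose 1; 4->1 ok
  pos 17: z in {1,3}, choose 1; 1->1 ok
  pos 18: y in {0,2}, choose 2; 1->2 ok
  pos 19: z in {1,3}, choose 3; 2->3 ok
  pos 20: w in {4}, choose 4; 3->4 ok
  pos 21: z in {1,3}, choose 3; 4->3 ok
  pos 22: z in {1,3}, choose 1; 3->1 ok
  pos 23: z in {1,3}, choose 1; 1->1 ok
  pos 24: z in {1,3}, choose 1; 1->1 ok
  pos 25: z in {1,3}, choose 1; 1->1 ok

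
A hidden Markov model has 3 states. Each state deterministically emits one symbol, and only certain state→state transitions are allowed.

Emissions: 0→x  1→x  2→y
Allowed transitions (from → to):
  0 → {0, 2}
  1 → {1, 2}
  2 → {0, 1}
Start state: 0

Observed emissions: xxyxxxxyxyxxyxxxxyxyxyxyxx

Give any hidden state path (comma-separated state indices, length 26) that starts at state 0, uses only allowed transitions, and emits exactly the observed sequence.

0,0,2,1,1,1,1,2,1,2,0,0,2,0,0,0,0,2,1,2,0,2,1,2,0,0

  [0] x  {0,1}  => 0  start
  [1] x  {0,1}  => 0  0->0 ok
  [2] y  {2}  => 2  0->2 ok
  [3] x  {0,1}  => 1  2->1 ok
  [4] x  {0,1}  => 1  1->1 ok
  [5] x  {0,1}  => 1  1->1 ok
  [6] x  {0,1}  => 1  1->1 ok
  [7] y  {2}  => 2  1->2 ok
  [8] x  {0,1}  => 1  2->1 ok
  [9] y  {2}  => 2  1->2 ok
  [10] x  {0,1}  => 0  2->0 ok
  [11] x  {0,1}  => 0  0->0 ok
  [12] y  {2}  => 2  0->2 ok
  [13] x  {0,1}  => 0  2->0 ok
  [14] x  {0,1}  => 0  0->0 ok
  [15] x  {0,1}  => 0  0->0 ok
  [16] x  {0,1}  => 0  0->0 ok
  [17] y  {2}  => 2  0->2 ok
  [18] x  {0,1}  => 1  2->1 ok
  [19] y  {2}  => 2  1->2 ok
  [20] x  {0,1}  => 0  2->0 ok
  [21] y  {2}  => 2  0->2 ok
  [22] x  {0,1}  => 1  2->1 ok
  [23] y  {2}  => 2  1->2 ok
  [24] x  {0,1}  => 0  2->0 ok
  [25] x  {0,1}  => 0  0->0 ok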